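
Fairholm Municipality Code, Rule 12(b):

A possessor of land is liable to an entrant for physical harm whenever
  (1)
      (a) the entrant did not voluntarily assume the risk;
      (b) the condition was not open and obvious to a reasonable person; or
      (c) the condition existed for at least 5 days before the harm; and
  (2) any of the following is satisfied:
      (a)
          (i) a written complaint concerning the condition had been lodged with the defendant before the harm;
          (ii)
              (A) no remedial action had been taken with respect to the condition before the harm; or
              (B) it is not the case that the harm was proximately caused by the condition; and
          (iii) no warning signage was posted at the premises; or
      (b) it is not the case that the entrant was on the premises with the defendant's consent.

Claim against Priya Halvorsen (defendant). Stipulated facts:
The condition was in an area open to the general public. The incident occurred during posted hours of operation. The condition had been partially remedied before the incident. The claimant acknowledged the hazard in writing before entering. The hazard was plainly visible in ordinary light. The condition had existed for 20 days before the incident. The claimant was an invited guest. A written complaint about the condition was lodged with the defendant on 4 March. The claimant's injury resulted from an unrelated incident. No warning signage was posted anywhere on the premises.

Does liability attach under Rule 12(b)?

(a) no assumed risk — not satisfied.
(b) not open/obvious — not met.
(c) condition ≥5 days old — satisfied.
(1): F OR F OR T → true.
(i) complaint lodged — satisfied.
(A) no remedial action — fails.
(B) not (proximate cause) — met.
(ii): F OR T → true.
(iii) no signage posted — holds.
(a) = T AND T AND T = true.
(b) not (consent to enter) — fails.
So (2) is satisfied (T OR F).
Overall: T AND T → true.

Yes — liable.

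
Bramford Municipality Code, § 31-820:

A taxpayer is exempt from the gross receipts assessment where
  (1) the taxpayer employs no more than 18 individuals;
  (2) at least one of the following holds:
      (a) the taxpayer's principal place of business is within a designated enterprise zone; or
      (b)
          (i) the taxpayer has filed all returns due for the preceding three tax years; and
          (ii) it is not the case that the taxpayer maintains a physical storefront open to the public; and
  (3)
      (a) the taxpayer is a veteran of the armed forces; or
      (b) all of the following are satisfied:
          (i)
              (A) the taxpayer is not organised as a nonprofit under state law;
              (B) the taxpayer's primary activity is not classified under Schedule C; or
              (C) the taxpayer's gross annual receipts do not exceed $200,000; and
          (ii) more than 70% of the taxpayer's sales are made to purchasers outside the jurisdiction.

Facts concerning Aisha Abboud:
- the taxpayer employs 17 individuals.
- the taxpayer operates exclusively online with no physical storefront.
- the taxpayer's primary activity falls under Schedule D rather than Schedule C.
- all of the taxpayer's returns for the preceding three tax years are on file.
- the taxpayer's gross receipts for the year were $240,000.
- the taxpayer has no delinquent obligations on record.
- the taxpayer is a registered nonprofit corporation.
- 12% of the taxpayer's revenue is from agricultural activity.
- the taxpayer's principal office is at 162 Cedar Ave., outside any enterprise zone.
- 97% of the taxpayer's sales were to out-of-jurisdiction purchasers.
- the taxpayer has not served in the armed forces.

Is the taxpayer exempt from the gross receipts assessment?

(1) ≤ 18 employees — satisfied.
(a) in enterprise zone — fails.
(i) returns current — satisfied.
(ii) not (has storefront) — satisfied.
(b): T AND T → true.
(2): F OR T → true.
(a) veteran — not satisfied.
(A) not (nonprofit) — fails.
(B) not (Schedule C activity) — holds.
(C) receipts ≤ $200,000 — not satisfied.
(i): F OR T OR F → true.
(ii) >70% out-of-jur. sales — holds.
So (b) is satisfied (T AND T).
So (3) is satisfied (F OR T).
So Overall is satisfied (T AND T AND T).

Yes — exempt.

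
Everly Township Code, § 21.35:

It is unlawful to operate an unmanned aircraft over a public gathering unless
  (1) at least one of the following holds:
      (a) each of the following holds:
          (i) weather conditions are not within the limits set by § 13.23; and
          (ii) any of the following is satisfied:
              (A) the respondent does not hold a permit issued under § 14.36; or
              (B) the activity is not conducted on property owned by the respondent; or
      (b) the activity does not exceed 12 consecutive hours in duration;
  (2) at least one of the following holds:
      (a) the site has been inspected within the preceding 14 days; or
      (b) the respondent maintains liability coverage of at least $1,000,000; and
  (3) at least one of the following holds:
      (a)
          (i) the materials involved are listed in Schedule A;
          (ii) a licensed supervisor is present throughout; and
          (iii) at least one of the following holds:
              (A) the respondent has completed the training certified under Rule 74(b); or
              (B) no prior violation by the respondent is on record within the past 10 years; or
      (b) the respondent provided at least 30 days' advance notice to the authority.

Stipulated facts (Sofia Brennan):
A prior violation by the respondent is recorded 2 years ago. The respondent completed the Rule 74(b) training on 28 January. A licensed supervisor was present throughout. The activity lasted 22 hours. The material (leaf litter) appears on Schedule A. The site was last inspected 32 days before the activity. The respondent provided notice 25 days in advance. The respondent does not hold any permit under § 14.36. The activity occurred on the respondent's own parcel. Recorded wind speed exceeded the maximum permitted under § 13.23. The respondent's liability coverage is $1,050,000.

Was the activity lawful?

(i) not (weather ok) — satisfied.
(A) not (holds permit) — holds.
(B) not (own property) — fails.
(ii): T OR F → true.
So (a) is satisfied (T AND T).
(b) ≤ 12 hrs duration — fails.
(1) = T OR F = true.
(a) site inspected — fails.
(b) coverage ≥ $1,000,000 — met.
(2): F OR T → true.
(i) Schedule A material — met.
(ii) supervisor present — met.
(A) training certified — holds.
(B) no prior violation — fails.
(iii): T OR F → true.
(a): T AND T AND T → true.
(b) ≥30 days' notice — fails.
(3) = T OR F = true.
So Overall is satisfied (T AND T AND T).

Yes — lawful.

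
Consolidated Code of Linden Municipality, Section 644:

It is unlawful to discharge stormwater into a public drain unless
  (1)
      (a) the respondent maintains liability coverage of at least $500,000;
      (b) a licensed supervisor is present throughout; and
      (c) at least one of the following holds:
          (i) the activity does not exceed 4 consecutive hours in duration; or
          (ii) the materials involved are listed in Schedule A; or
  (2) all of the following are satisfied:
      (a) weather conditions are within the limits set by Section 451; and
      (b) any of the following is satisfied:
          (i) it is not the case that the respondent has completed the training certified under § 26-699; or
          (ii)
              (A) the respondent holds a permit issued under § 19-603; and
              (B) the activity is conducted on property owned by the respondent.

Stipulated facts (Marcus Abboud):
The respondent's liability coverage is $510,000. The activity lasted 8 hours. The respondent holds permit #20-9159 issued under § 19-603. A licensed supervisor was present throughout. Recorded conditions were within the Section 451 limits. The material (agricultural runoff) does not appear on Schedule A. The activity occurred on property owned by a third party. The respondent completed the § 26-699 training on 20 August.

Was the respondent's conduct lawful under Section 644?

No — unlawful.

(a) coverage ≥ $500,000 — holds.
(b) supervisor present — satisfied.
(i) ≤ 4 hrs duration — fails.
(ii) Schedule A material — not satisfied.
(c) = F OR F = false.
So (1) is not satisfied (T AND T AND F).
(a) weather ok — holds.
(i) not (training certified) — fails.
(A) holds permit — holds.
(B) own property — not satisfied.
So (ii) is not satisfied (T AND F).
(b): F OR F → false.
So (2) is not satisfied (T AND F).
Overall = F OR F = false.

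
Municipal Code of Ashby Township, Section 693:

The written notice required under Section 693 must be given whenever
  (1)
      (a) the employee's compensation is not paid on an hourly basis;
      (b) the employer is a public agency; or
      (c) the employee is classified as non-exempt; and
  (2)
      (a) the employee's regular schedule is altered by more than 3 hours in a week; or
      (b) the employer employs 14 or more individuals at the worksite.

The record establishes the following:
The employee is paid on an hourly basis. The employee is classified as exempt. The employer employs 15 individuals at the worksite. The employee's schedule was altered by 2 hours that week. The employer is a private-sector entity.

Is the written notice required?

No — not required.

(a) not (hourly-paid) — fails.
(b) public agency — fails.
(c) non-exempt — fails.
So (1) is not satisfied (F OR F OR F).
(a) schedule shift > 3h — not satisfied.
(b) ≥ 14 at site — satisfied.
So (2) is satisfied (F OR T).
Overall: F AND T → false.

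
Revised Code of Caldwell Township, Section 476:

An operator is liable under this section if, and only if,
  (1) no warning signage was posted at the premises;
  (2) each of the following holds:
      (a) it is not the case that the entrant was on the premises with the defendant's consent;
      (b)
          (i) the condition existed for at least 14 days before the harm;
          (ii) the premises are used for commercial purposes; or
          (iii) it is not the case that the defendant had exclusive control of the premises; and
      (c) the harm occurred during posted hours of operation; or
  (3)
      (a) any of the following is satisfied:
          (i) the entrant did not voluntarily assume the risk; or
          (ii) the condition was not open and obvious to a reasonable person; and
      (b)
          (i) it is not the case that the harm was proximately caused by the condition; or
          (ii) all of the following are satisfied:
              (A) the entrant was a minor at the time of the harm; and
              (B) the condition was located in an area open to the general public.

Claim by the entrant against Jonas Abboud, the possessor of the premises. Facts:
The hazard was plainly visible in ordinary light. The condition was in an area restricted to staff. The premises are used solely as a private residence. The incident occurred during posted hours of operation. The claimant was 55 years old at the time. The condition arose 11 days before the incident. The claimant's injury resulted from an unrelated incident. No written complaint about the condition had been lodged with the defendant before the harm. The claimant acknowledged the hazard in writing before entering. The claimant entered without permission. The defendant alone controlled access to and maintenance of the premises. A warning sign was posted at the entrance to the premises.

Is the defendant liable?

No — not liable.

(1) no signage posted — fails.
(a) not (consent to enter) — satisfied.
(i) condition ≥14 days old — fails.
(ii) commercial use — not met.
(iii) not (exclusive control) — fails.
(b): F OR F OR F → false.
(c) during posted hours — met.
So (2) is not satisfied (T AND F AND T).
(i) no assumed risk — fails.
(ii) not open/obvious — not satisfied.
(a): F OR F → false.
(i) not (proximate cause) — satisfied.
(A) entrant a minor — fails.
(B) public area — not satisfied.
(ii) = F AND F = false.
(b) = T OR F = true.
(3): F AND T → false.
Overall = F OR F OR F = false.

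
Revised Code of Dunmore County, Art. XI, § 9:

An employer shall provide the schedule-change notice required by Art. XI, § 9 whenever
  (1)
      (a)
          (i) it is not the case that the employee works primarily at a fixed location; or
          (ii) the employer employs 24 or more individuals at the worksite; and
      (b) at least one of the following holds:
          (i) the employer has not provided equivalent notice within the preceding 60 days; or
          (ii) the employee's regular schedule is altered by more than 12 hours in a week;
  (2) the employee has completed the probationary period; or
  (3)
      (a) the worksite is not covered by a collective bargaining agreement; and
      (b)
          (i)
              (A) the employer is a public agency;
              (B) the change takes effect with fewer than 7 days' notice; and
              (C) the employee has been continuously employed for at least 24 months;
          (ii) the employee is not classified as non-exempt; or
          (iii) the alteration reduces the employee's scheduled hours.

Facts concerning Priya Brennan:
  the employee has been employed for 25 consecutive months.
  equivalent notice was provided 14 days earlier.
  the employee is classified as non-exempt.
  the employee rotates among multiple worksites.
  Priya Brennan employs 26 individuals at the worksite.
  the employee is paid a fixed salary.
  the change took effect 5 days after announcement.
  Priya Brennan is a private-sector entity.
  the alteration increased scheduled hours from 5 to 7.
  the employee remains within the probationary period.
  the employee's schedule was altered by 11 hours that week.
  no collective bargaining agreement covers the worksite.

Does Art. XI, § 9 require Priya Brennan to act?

(i) not (fixed location) — met.
(ii) ≥ 24 at site — holds.
(a) = T OR T = true.
(i) no recent notice — not met.
(ii) schedule shift > 12h — not satisfied.
(b): F OR F → false.
(1) = T AND F = false.
(2) past probation — not satisfied.
(a) no CBA — holds.
(A) public agency — not satisfied.
(B) < 7 days' notice — met.
(C) tenure ≥ 24 mo. — holds.
So (i) is not satisfied (F AND T AND T).
(ii) not (non-exempt) — not met.
(iii) hours reduced — not met.
(b): F OR F OR F → false.
(3) = T AND F = false.
Overall = F OR F OR F = false.

No — not required.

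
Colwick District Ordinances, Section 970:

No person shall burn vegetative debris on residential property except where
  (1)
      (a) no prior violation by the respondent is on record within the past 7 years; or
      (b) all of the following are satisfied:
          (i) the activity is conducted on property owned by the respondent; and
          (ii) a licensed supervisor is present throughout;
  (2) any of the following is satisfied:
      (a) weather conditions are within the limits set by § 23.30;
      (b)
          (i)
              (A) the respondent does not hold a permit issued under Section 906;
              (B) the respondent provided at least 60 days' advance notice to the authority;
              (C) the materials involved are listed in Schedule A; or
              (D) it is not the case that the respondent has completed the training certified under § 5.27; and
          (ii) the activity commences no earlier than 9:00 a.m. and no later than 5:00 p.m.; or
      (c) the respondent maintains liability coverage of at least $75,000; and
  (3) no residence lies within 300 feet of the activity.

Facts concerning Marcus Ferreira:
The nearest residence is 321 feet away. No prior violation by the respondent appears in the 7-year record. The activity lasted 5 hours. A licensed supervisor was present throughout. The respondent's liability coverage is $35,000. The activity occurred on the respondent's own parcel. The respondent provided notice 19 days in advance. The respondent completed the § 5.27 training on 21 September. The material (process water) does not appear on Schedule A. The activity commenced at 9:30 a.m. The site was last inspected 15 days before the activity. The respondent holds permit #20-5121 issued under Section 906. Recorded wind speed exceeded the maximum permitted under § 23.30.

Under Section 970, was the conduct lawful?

No — unlawful.

(a) no prior violation — satisfied.
(i) own property — holds.
(ii) supervisor present — met.
(b) = T AND T = true.
(1) = T OR T = true.
(a) weather ok — not satisfied.
(A) not (holds permit) — not met.
(B) ≥60 days' notice — fails.
(C) Schedule A material — not met.
(D) not (training certified) — not satisfied.
So (i) is not satisfied (F OR F OR F OR F).
(ii) start within hours — holds.
(b) = F AND T = false.
(c) coverage ≥ $75,000 — not met.
(2) = F OR F OR F = false.
(3) no residence in 300 ft — holds.
Overall: T AND F AND T → false.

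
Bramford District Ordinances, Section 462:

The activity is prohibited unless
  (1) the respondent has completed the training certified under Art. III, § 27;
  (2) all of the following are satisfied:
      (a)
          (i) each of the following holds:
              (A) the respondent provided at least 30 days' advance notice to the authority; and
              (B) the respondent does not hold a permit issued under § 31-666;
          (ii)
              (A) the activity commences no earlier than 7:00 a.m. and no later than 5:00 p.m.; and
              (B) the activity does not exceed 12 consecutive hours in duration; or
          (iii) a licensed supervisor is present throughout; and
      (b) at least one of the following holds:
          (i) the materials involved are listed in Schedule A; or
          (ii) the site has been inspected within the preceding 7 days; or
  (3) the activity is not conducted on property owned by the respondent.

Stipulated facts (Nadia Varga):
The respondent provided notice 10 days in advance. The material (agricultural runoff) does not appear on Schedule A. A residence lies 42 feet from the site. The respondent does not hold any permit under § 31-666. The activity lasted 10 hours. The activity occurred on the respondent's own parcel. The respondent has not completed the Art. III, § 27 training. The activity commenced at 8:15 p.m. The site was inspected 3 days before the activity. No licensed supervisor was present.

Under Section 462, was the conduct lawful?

(1) training certified — fails.
(A) ≥30 days' notice — not satisfied.
(B) not (holds permit) — holds.
So (i) is not satisfied (F AND T).
(A) start within hours — not satisfied.
(B) ≤ 12 hrs duration — holds.
(ii) = F AND T = false.
(iii) supervisor present — not satisfied.
(a) = F OR F OR F = false.
(i) Schedule A material — not met.
(ii) site inspected — met.
So (b) is satisfied (F OR T).
(2) = F AND T = false.
(3) not (own property) — not met.
Overall: F OR F OR F → false.

No — unlawful.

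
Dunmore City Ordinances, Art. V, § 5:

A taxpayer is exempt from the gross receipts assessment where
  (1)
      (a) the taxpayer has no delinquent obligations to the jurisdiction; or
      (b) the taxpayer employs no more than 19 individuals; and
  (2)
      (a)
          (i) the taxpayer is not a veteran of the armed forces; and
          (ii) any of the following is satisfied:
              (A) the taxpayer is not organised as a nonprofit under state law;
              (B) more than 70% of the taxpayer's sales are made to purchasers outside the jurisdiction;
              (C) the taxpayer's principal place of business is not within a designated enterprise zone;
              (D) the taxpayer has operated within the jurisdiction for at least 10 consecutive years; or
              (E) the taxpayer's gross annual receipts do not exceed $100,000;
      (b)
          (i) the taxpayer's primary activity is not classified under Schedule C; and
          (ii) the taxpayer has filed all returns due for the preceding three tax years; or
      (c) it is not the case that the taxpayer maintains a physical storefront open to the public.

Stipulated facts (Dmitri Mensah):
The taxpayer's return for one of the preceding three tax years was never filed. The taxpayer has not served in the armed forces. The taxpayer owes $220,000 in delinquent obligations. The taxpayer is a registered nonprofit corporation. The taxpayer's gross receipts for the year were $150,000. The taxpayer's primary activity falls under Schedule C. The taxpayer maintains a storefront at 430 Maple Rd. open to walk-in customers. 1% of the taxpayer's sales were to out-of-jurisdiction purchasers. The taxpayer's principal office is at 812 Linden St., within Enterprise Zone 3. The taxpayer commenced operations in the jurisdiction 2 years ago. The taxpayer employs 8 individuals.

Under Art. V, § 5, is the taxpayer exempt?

No — not exempt.

(a) no delinquency — not satisfied.
(b) ≤ 19 employees — holds.
(1): F OR T → true.
(i) not (veteran) — satisfied.
(A) not (nonprofit) — not met.
(B) >70% out-of-jur. sales — not satisfied.
(C) not (in enterprise zone) — not satisfied.
(D) ≥ 10 yrs in jurisdiction — not met.
(E) receipts ≤ $100,000 — fails.
(ii) = F OR F OR F OR F OR F = false.
(a): T AND F → false.
(i) not (Schedule C activity) — fails.
(ii) returns current — fails.
So (b) is not satisfied (F AND F).
(c) not (has storefront) — fails.
(2): F OR F OR F → false.
Overall: T AND F → false.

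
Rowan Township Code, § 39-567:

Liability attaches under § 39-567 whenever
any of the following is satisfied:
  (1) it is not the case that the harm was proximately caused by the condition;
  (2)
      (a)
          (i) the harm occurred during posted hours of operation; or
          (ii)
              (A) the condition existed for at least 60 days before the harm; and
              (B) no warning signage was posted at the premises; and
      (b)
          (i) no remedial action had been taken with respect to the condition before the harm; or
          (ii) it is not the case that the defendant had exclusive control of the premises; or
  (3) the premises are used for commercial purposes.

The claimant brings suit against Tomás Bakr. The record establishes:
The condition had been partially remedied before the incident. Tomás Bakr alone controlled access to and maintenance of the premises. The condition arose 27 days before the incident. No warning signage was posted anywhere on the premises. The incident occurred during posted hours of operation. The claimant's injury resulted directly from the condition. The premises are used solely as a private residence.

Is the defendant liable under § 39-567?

(1) not (proximate cause) — not met.
(i) during posted hours — met.
(A) condition ≥60 days old — not satisfied.
(B) no signage posted — met.
(ii) = F AND T = false.
So (a) is satisfied (T OR F).
(i) no remedial action — not met.
(ii) not (exclusive control) — not satisfied.
(b): F OR F → false.
(2) = T AND F = false.
(3) commercial use — fails.
So Overall is not satisfied (F OR F OR F).

No — not liable.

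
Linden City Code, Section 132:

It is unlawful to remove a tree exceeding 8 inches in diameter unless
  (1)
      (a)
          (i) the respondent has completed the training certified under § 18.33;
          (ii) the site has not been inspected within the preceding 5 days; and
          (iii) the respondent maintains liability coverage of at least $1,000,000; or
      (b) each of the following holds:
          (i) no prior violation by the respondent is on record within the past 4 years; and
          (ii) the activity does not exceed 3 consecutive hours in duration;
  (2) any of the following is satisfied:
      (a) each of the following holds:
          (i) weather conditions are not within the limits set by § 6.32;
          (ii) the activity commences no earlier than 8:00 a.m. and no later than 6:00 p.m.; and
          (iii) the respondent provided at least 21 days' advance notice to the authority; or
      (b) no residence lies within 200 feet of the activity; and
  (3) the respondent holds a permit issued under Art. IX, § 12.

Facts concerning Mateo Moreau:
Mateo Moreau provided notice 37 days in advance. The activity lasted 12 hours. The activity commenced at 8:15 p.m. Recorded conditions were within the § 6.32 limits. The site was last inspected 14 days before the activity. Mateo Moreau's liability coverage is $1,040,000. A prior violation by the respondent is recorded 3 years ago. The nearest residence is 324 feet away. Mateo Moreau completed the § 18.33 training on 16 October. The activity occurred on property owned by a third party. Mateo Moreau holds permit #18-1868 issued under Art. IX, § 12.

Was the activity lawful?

Yes — lawful.

(i) training certified — holds.
(ii) not (site inspected) — met.
(iii) coverage ≥ $1,000,000 — holds.
So (a) is satisfied (T AND T AND T).
(i) no prior violation — not met.
(ii) ≤ 3 hrs duration — not satisfied.
(b): F AND F → false.
(1) = T OR F = true.
(i) not (weather ok) — not met.
(ii) start within hours — not satisfied.
(iii) ≥21 days' notice — holds.
(a) = F AND F AND T = false.
(b) no residence in 200 ft — satisfied.
(2): F OR T → true.
(3) holds permit — met.
So Overall is satisfied (T AND T AND T).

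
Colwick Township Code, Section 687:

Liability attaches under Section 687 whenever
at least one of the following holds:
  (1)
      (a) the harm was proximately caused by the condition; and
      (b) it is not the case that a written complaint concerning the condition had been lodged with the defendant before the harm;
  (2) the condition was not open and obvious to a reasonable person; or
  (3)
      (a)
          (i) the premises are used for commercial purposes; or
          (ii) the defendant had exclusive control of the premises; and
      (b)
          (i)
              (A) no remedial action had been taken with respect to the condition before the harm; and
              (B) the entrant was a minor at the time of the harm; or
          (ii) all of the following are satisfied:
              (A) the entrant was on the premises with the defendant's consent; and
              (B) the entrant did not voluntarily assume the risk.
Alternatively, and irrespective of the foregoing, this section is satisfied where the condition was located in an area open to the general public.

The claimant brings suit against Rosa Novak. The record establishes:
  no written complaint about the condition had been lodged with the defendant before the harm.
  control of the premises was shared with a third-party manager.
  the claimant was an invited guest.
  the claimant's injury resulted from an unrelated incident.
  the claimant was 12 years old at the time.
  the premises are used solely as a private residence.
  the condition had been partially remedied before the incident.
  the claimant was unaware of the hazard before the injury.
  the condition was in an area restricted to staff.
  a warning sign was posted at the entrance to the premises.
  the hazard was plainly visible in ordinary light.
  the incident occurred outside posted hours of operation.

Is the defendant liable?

(a) proximate cause — not satisfied.
(b) not (complaint lodged) — met.
(1): F AND T → false.
(2) not open/obvious — not met.
(i) commercial use — not met.
(ii) exclusive control — not satisfied.
(a) = F OR F = false.
(A) no remedial action — not met.
(B) entrant a minor — holds.
(i): F AND T → false.
(A) consent to enter — met.
(B) no assumed risk — holds.
(ii): T AND T → true.
So (b) is satisfied (F OR T).
So (3) is not satisfied (F AND T).
So Overall is not satisfied (F OR F OR F).
Exception (public area) — not satisfied.
Result: main false OR exception false → false.

No — not liable.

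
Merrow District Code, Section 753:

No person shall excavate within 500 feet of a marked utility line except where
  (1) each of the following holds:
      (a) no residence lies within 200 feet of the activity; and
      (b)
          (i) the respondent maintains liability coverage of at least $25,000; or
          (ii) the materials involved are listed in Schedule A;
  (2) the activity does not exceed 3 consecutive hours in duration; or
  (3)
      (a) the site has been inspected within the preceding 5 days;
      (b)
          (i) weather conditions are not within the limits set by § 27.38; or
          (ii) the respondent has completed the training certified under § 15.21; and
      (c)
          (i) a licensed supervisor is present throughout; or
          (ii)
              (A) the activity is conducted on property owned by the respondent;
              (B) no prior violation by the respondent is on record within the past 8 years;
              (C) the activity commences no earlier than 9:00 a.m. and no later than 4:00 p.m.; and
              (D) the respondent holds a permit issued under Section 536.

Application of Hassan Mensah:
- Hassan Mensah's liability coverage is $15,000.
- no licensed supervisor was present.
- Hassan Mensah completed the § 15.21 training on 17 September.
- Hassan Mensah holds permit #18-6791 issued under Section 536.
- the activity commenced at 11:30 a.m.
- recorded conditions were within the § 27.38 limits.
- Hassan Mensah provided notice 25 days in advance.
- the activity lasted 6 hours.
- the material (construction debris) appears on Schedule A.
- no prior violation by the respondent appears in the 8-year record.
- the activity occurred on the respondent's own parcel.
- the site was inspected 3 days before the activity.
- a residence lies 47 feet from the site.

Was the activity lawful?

(a) no residence in 200 ft — fails.
(i) coverage ≥ $25,000 — not satisfied.
(ii) Schedule A material — holds.
(b): F OR T → true.
(1) = F AND T = false.
(2) ≤ 3 hrs duration — not satisfied.
(a) site inspected — met.
(i) not (weather ok) — not satisfied.
(ii) training certified — satisfied.
So (b) is satisfied (F OR T).
(i) supervisor present — not satisfied.
(A) own property — holds.
(B) no prior violation — holds.
(C) start within hours — satisfied.
(D) holds permit — holds.
(ii) = T AND T AND T AND T = true.
(c): F OR T → true.
So (3) is satisfied (T AND T AND T).
Overall = F OR F OR T = true.

Yes — lawful.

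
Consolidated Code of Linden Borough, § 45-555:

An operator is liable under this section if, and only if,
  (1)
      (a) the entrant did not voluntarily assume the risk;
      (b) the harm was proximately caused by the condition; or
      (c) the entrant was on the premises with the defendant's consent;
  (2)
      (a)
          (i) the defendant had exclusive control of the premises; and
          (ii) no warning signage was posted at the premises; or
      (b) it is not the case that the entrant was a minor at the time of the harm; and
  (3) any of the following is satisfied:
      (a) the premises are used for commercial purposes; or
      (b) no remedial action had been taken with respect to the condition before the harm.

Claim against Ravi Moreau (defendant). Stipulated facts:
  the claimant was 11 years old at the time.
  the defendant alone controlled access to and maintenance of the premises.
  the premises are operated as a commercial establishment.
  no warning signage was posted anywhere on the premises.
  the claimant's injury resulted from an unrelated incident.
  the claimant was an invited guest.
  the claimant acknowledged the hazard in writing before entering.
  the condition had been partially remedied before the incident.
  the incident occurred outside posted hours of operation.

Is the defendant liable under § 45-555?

(a) no assumed risk — not satisfied.
(b) proximate cause — not met.
(c) consent to enter — met.
(1): F OR F OR T → true.
(i) exclusive control — met.
(ii) no signage posted — met.
(a): T AND T → true.
(b) not (entrant a minor) — fails.
So (2) is satisfied (T OR F).
(a) commercial use — satisfied.
(b) no remedial action — not met.
(3) = T OR F = true.
Overall: T AND T AND T → true.

Yes — liable.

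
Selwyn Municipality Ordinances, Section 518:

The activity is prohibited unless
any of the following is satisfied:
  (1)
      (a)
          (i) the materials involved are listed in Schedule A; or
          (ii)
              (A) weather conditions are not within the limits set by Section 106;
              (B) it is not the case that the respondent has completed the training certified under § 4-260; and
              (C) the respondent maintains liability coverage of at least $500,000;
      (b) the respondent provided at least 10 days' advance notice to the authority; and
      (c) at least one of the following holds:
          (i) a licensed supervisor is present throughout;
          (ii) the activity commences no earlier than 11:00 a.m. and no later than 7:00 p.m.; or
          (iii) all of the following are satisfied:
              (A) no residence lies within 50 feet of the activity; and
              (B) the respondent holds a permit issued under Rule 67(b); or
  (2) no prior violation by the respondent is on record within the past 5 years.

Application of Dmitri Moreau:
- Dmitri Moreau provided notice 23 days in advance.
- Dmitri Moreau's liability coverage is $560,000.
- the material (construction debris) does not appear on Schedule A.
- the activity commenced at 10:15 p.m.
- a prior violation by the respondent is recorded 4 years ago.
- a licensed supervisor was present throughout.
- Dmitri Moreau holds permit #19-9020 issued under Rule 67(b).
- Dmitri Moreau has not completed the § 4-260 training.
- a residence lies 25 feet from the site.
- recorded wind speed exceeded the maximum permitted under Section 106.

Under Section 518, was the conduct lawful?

Yes — lawful.

(i) Schedule A material — not satisfied.
(A) not (weather ok) — holds.
(B) not (training certified) — holds.
(C) coverage ≥ $500,000 — satisfied.
(ii): T AND T AND T → true.
(a): F OR T → true.
(b) ≥10 days' notice — holds.
(i) supervisor present — holds.
(ii) start within hours — not met.
(A) no residence in 50 ft — not satisfied.
(B) holds permit — satisfied.
(iii) = F AND T = false.
(c) = T OR F OR F = true.
So (1) is satisfied (T AND T AND T).
(2) no prior violation — not satisfied.
Overall: T OR F → true.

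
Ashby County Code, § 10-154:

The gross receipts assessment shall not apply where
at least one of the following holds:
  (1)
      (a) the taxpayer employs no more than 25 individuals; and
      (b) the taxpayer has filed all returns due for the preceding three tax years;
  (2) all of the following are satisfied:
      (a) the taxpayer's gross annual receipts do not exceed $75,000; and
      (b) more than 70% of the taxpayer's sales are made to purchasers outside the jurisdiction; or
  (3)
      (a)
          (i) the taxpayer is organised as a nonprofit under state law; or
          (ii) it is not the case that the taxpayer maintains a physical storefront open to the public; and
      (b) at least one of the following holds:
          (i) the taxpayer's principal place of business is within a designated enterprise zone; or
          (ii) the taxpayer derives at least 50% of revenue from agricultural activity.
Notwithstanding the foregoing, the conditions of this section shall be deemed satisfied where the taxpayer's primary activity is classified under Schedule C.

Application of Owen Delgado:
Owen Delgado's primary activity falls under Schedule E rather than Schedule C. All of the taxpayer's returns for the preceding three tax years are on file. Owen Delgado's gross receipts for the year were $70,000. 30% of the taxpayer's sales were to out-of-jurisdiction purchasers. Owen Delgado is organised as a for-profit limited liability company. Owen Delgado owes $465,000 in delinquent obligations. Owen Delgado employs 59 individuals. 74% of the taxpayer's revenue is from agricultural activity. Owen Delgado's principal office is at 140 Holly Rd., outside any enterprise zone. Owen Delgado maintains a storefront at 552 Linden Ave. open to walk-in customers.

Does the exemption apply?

No — not exempt.

(a) ≤ 25 employees — not satisfied.
(b) returns current — satisfied.
So (1) is not satisfied (F AND T).
(a) receipts ≤ $75,000 — holds.
(b) >70% out-of-jur. sales — fails.
(2): T AND F → false.
(i) nonprofit — not met.
(ii) not (has storefront) — not satisfied.
So (a) is not satisfied (F OR F).
(i) in enterprise zone — fails.
(ii) ≥50% agricultural — met.
So (b) is satisfied (F OR T).
(3): F AND T → false.
So Overall is not satisfied (F OR F OR F).
Exception (Schedule C activity) — not satisfied.
Result: main false OR exception false → false.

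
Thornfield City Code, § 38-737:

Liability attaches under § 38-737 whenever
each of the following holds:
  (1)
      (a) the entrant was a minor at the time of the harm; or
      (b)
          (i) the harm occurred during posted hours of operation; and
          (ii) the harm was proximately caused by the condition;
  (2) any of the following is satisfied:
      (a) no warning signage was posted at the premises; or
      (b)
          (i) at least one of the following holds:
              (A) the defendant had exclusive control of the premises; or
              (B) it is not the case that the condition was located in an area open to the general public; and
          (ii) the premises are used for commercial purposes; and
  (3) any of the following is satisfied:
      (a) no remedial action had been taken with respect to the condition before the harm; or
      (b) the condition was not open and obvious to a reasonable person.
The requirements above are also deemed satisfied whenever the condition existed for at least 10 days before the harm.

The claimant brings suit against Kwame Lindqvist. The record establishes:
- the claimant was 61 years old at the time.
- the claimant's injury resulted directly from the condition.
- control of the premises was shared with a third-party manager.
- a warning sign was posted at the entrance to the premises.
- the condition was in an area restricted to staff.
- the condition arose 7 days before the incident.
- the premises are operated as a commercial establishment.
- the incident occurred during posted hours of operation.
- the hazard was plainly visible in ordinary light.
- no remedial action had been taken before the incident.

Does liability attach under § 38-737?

(a) entrant a minor — fails.
(i) during posted hours — holds.
(ii) proximate cause — met.
So (b) is satisfied (T AND T).
(1) = F OR T = true.
(a) no signage posted — not met.
(A) exclusive control — not satisfied.
(B) not (public area) — holds.
(i) = F OR T = true.
(ii) commercial use — met.
(b): T AND T → true.
(2) = F OR T = true.
(a) no remedial action — satisfied.
(b) not open/obvious — not satisfied.
(3) = T OR F = true.
Overall = T AND T AND T = true.
Exception (condition ≥10 days old) — not satisfied.
Result: main true OR exception false → true.

Yes — liable.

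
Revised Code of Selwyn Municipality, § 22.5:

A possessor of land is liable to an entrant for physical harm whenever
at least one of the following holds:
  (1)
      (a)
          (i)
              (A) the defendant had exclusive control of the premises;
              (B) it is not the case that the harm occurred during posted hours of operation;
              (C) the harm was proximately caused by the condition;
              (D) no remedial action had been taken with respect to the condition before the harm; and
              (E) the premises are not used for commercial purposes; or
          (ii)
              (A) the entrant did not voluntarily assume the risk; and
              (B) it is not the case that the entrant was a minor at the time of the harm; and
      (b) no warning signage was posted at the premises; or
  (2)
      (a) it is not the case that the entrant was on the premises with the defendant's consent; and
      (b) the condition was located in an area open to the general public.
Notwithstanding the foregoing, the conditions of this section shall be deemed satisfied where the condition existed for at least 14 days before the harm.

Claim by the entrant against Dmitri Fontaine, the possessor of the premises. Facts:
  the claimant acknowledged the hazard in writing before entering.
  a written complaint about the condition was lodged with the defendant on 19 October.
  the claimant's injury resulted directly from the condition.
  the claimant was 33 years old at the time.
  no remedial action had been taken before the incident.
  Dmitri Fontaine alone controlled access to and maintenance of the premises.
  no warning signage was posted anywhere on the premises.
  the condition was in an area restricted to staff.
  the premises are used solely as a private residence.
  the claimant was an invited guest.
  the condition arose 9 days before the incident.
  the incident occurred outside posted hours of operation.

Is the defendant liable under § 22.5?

Yes — liable.

(A) exclusive control — holds.
(B) not (during posted hours) — satisfied.
(C) proximate cause — met.
(D) no remedial action — holds.
(E) not (commercial use) — met.
So (i) is satisfied (T AND T AND T AND T AND T).
(A) no assumed risk — fails.
(B) not (entrant a minor) — holds.
(ii): F AND T → false.
(a): T OR F → true.
(b) no signage posted — met.
(1) = T AND T = true.
(a) not (consent to enter) — not met.
(b) public area — not met.
So (2) is not satisfied (F AND F).
Overall: T OR F → true.
Exception (condition ≥14 days old) — not satisfied.
Result: main true OR exception false → true.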